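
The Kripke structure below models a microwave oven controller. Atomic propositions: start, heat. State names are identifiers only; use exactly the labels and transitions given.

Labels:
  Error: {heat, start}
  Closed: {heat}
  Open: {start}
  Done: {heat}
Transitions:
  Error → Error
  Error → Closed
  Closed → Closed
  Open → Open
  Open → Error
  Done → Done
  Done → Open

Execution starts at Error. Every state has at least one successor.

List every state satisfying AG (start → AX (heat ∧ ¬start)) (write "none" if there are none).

{Closed}

States satisfying start → AX (heat ∧ ¬start): {Closed, Done}.
States satisfying AG (start → AX (heat ∧ ¬start)): {Closed}.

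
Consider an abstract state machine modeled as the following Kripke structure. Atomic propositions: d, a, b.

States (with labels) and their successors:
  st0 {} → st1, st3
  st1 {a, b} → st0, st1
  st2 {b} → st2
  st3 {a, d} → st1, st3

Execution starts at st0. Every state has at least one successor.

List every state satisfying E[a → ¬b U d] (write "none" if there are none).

States satisfying a → ¬b: {st0, st2, st3}.
States satisfying d: {st3}.
States satisfying E[a → ¬b U d]: {st0, st3}.

{st0, st3}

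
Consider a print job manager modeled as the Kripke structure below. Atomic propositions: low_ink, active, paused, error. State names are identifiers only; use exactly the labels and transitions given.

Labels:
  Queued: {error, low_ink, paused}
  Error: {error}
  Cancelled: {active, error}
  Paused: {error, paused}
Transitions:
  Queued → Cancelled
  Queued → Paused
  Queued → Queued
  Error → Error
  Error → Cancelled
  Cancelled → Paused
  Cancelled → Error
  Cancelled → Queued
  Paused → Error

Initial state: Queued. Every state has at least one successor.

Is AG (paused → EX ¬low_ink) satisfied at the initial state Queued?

Holds

States satisfying paused → EX ¬low_ink: {Queued, Error, Cancelled, Paused}.
States satisfying AG (paused → EX ¬low_ink): {Queued, Error, Cancelled, Paused}.
Every state reachable from Queued satisfies paused → EX ¬low_ink.
Queued ∈ Sat(AG (paused → EX ¬low_ink)).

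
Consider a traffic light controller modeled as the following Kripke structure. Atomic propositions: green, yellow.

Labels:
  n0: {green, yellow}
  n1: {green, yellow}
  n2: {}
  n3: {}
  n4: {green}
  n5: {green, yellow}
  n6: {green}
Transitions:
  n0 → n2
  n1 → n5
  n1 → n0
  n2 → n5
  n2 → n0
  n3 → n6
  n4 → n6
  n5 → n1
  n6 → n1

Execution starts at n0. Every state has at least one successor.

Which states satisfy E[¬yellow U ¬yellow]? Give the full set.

States satisfying ¬yellow: {n2, n3, n4, n6}.
States satisfying E[¬yellow U ¬yellow]: {n2, n3, n4, n6}.

{n2, n3, n4, n6}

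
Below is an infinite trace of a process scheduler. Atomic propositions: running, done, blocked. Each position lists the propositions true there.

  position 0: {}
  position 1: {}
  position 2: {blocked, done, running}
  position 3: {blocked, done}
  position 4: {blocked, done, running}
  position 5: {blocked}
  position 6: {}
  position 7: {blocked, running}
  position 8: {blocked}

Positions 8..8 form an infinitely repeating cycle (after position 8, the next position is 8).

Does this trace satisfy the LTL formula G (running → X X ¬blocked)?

running → X X ¬blocked must hold at every position from 0 onward. It fails at position 2, so G (running → X X ¬blocked) is false.
Positions where running holds: 2, 4, 7.
Check X X ¬blocked at each: 2→fails, 4→ok, 7→fails.

No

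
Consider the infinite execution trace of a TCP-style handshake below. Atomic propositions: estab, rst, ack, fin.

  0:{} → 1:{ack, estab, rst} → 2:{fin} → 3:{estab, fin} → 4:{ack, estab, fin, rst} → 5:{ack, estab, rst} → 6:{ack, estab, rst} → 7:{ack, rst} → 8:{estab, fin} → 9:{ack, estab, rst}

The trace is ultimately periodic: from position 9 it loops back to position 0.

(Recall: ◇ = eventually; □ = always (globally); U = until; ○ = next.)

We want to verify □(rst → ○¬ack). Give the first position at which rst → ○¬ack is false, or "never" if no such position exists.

4

Check rst → ○¬ack at each position in order: 0 ✓, 1 ✓, 2 ✓, 3 ✓.
At position 4 the labels are {ack, estab, fin, rst} and the next position 5 has {ack, estab, rst}, so rst → ○¬ack is false there. This is the first violation.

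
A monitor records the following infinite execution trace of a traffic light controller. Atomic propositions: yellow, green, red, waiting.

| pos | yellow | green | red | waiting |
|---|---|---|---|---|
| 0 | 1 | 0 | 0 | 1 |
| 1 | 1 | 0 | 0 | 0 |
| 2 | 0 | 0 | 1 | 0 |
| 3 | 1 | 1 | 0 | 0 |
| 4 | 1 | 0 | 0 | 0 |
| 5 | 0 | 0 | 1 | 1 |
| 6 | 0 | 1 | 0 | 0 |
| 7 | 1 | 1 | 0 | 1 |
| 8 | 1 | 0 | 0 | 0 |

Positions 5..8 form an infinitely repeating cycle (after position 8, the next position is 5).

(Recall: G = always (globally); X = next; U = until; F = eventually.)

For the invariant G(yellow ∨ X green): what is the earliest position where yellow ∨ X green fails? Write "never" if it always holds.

never

yellow ∨ X green holds at every position 0..8, and those are all the positions the trace ever visits, so the invariant G(yellow ∨ X green) is never violated.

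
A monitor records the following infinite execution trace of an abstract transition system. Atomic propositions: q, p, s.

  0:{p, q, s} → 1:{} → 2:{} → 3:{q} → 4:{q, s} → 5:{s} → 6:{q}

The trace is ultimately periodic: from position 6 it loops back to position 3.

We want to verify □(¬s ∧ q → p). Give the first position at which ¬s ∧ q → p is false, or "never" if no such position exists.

3

Check ¬s ∧ q → p at each position in order: 0 ✓, 1 ✓, 2 ✓.
At position 3 the labels are {q}, so ¬s ∧ q → p is false there. This is the first violation.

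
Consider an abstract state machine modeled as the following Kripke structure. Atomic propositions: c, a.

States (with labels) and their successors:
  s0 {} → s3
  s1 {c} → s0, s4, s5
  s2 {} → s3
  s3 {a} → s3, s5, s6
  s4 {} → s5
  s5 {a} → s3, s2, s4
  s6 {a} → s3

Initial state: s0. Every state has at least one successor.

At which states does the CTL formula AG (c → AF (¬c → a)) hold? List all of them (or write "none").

States satisfying c → AF (¬c → a): {s0, s1, s2, s3, s4, s5, s6}.
States satisfying AG (c → AF (¬c → a)): {s0, s1, s2, s3, s4, s5, s6}.

{s0, s1, s2, s3, s4, s5, s6}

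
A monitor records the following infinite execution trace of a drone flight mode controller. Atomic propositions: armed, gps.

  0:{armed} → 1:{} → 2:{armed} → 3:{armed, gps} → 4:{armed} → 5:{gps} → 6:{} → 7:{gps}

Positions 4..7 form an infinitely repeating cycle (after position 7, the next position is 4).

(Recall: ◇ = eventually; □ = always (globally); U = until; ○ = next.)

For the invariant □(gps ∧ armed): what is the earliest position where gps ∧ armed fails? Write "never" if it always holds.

0

At position 0 the labels are {armed}, so gps ∧ armed is false there. This is the first violation.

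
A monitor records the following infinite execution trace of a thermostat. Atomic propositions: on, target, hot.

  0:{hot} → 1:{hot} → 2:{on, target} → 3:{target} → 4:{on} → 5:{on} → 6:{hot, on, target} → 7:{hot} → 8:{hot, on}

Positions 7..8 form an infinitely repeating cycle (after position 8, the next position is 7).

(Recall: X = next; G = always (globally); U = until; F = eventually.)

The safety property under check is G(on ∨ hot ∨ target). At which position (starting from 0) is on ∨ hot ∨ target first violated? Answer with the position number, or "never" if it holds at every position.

on ∨ hot ∨ target holds at every position 0..8, and those are all the positions the trace ever visits, so the invariant G(on ∨ hot ∨ target) is never violated.

never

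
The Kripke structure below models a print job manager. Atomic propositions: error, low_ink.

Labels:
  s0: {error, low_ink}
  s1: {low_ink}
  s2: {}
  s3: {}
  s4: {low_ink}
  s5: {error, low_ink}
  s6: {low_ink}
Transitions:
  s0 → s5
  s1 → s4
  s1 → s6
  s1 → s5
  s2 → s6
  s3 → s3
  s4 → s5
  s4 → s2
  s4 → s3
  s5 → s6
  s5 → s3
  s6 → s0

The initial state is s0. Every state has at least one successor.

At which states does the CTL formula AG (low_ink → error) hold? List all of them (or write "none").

{s3}

States satisfying low_ink → error: {s0, s2, s3, s5}.
States satisfying AG (low_ink → error): {s3}.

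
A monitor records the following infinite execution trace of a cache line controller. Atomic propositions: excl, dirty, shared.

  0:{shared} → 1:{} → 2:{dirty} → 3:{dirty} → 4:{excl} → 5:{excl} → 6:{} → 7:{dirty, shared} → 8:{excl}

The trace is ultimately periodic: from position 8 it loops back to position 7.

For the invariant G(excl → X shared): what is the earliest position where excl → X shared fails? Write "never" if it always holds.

4

Check excl → X shared at each position in order: 0 ✓, 1 ✓, 2 ✓, 3 ✓.
At position 4 the labels are {excl} and the next position 5 has {excl}, so excl → X shared is false there. This is the first violation.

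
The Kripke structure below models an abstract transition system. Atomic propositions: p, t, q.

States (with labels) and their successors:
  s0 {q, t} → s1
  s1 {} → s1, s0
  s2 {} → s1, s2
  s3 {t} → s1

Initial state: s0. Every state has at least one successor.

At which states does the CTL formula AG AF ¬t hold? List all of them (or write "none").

{s0, s1, s2, s3}

States satisfying AF ¬t: {s0, s1, s2, s3}.
States satisfying AG AF ¬t: {s0, s1, s2, s3}.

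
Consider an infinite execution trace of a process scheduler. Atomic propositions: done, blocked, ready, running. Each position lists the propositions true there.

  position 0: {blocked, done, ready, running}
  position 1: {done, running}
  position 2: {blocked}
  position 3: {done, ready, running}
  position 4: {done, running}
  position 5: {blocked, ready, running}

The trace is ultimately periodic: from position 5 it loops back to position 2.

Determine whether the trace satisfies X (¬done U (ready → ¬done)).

The position after 0 is 1; ¬done U (ready → ¬done) is true there.

Satisfied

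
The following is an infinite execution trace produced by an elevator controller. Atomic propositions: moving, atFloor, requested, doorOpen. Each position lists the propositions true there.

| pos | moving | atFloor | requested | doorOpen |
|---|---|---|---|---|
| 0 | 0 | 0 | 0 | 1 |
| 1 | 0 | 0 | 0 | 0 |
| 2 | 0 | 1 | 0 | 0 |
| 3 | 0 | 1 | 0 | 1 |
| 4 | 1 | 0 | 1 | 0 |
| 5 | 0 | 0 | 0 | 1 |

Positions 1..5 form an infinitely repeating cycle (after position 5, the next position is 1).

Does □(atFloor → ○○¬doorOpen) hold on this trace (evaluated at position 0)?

No

atFloor → ○○¬doorOpen must hold at every position from 0 onward. It fails at position 3, so □(atFloor → ○○¬doorOpen) is false.
Positions where atFloor holds: 2, 3.
Check ○○¬doorOpen at each: 2→ok, 3→fails.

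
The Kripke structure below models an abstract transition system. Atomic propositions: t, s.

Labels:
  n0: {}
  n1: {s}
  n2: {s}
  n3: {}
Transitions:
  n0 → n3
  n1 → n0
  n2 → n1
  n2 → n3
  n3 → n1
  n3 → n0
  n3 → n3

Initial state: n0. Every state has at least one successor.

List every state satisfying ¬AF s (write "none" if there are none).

States satisfying s: {n1, n2}.
States satisfying AF s: {n1, n2}.
States satisfying ¬AF s: {n0, n3}.

{n0, n3}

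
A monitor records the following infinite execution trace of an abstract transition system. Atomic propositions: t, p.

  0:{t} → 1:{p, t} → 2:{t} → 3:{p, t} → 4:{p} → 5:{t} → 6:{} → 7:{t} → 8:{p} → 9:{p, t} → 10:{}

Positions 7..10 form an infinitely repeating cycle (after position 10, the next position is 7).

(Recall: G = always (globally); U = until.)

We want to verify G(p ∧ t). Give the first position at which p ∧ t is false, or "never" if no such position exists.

At position 0 the labels are {t}, so p ∧ t is false there. This is the first violation.

0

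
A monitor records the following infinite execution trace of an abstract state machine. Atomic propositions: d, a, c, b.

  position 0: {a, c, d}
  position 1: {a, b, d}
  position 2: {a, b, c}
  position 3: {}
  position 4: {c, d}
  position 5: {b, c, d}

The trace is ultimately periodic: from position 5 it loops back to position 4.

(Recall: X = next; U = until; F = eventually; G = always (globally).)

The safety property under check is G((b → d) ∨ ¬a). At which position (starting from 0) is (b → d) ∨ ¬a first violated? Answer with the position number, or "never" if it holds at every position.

2

Check (b → d) ∨ ¬a at each position in order: 0 ✓, 1 ✓.
At position 2 the labels are {a, b, c}, so (b → d) ∨ ¬a is false there. This is the first violation.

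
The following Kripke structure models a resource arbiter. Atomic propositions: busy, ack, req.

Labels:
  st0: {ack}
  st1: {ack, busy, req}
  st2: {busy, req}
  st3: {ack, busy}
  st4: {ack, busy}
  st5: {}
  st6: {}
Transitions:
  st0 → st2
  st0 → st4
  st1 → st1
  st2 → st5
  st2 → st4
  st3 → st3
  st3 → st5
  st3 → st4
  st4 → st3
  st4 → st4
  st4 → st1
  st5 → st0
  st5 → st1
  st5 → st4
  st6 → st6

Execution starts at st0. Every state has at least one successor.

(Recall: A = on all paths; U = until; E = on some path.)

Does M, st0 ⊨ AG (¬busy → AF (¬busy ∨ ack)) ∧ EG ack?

States satisfying ¬busy → AF (¬busy ∨ ack): {st0, st1, st2, st3, st4, st5, st6}.
States satisfying AG (¬busy → AF (¬busy ∨ ack)): {st0, st1, st2, st3, st4, st5, st6}.
States satisfying ack: {st0, st1, st3, st4}.
States satisfying EG ack: {st0, st1, st3, st4}.
States satisfying AG (¬busy → AF (¬busy ∨ ack)) ∧ EG ack: {st0, st1, st3, st4}.
st0 ∈ Sat(AG (¬busy → AF (¬busy ∨ ack)) ∧ EG ack).

Satisfied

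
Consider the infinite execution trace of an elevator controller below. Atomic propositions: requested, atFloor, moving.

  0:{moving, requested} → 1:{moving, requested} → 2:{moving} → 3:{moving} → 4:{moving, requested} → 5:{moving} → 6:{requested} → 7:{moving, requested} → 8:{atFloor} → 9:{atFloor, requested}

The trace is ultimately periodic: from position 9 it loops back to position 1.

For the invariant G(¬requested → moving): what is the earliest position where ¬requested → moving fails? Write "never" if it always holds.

Check ¬requested → moving at each position in order: 0 ✓, 1 ✓, 2 ✓, 3 ✓, 4 ✓, 5 ✓, 6 ✓, 7 ✓.
At position 8 the labels are {atFloor}, so ¬requested → moving is false there. This is the first violation.

8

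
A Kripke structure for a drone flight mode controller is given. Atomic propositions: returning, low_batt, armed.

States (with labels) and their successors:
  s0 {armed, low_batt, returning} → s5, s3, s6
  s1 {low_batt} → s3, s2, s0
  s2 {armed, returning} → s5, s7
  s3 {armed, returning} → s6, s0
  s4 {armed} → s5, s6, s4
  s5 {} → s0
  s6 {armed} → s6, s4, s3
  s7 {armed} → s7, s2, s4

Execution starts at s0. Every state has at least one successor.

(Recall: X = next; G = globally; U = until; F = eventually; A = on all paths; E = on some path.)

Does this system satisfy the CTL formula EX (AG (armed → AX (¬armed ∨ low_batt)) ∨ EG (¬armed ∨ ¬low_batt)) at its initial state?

States satisfying EX (AG (armed → AX (¬armed ∨ low_batt)) ∨ EG (¬armed ∨ ¬low_batt)): {s0, s1, s2, s3, s4, s6, s7}.
s0 ∈ Sat(EX (AG (armed → AX (¬armed ∨ low_batt)) ∨ EG (¬armed ∨ ¬low_batt))).

Satisfied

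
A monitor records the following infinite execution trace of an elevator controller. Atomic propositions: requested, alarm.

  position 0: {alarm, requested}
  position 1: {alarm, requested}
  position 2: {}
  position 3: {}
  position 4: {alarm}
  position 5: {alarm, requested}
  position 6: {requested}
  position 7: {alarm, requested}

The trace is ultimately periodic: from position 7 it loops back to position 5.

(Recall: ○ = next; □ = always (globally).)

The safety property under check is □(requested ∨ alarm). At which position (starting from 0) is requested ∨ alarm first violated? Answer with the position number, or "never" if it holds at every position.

Check requested ∨ alarm at each position in order: 0 ✓, 1 ✓.
At position 2 the labels are {}, so requested ∨ alarm is false there. This is the first violation.

2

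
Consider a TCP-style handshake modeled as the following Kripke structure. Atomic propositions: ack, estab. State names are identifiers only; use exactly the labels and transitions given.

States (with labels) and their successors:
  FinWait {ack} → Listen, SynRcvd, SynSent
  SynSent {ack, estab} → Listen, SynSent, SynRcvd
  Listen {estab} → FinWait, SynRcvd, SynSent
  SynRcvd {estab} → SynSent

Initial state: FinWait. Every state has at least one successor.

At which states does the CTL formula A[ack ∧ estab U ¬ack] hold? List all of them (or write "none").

{Listen, SynRcvd}

States satisfying ack ∧ estab: {SynSent}.
States satisfying ¬ack: {Listen, SynRcvd}.
States satisfying A[ack ∧ estab U ¬ack]: {Listen, SynRcvd}.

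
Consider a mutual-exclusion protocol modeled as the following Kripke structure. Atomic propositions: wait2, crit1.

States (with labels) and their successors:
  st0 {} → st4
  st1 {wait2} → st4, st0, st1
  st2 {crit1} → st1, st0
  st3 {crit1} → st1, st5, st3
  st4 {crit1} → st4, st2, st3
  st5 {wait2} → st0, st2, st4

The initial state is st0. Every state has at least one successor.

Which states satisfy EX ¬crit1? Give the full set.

{st1, st2, st3, st5}

States satisfying ¬crit1: {st0, st1, st5}.
States satisfying EX ¬crit1: {st1, st2, st3, st5}.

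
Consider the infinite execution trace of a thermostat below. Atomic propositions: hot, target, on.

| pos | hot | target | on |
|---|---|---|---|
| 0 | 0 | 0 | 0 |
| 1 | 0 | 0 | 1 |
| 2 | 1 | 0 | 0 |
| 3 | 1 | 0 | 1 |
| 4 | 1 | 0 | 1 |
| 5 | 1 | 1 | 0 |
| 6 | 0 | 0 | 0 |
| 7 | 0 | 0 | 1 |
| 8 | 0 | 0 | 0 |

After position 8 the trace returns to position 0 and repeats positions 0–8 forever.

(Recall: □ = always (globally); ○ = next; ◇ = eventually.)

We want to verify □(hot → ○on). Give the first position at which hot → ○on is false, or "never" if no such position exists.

4

Check hot → ○on at each position in order: 0 ✓, 1 ✓, 2 ✓, 3 ✓.
At position 4 the labels are {hot, on} and the next position 5 has {hot, target}, so hot → ○on is false there. This is the first violation.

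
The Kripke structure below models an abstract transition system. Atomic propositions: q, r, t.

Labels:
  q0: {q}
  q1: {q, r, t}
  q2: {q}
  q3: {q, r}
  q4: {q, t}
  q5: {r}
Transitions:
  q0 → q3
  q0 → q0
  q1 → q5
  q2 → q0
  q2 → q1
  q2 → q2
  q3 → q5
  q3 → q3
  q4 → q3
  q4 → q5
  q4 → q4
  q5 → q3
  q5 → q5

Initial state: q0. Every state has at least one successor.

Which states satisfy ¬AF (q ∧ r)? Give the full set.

{q0, q2, q4, q5}

States satisfying q ∧ r: {q1, q3}.
States satisfying AF (q ∧ r): {q1, q3}.
States satisfying ¬AF (q ∧ r): {q0, q2, q4, q5}.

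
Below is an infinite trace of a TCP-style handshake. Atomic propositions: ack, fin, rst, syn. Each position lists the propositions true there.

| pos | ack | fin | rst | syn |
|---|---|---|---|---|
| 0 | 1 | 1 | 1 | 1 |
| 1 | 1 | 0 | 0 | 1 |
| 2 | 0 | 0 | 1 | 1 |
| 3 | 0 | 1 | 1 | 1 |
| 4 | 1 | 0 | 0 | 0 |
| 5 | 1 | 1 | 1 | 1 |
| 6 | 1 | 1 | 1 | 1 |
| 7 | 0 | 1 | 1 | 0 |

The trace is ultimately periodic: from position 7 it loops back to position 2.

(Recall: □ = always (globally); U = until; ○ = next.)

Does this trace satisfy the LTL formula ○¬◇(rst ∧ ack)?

No

The position after 0 is 1; ¬◇(rst ∧ ack) is false there.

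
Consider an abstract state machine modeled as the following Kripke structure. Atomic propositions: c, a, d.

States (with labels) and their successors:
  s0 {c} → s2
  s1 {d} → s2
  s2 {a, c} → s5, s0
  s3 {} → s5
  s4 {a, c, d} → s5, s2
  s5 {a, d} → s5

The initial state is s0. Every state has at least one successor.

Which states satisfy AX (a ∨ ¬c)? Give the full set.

States satisfying a ∨ ¬c: {s1, s2, s3, s4, s5}.
States satisfying AX (a ∨ ¬c): {s0, s1, s3, s4, s5}.

{s0, s1, s3, s4, s5}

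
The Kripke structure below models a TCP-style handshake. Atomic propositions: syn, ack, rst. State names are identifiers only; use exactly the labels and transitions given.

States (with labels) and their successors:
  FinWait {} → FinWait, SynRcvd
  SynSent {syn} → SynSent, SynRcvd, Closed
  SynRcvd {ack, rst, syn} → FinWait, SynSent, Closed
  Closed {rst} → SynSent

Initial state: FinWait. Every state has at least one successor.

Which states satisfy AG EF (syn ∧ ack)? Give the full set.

{FinWait, SynSent, SynRcvd, Closed}

States satisfying EF (syn ∧ ack): {FinWait, SynSent, SynRcvd, Closed}.
States satisfying AG EF (syn ∧ ack): {FinWait, SynSent, SynRcvd, Closed}.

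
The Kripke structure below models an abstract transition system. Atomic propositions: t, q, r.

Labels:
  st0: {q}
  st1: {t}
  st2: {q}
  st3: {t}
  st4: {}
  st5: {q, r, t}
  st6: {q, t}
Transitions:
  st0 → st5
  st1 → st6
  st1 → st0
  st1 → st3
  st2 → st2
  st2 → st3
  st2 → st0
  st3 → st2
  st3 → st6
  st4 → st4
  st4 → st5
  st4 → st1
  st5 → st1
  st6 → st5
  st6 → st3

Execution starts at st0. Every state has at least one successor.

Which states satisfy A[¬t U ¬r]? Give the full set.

{st0, st1, st2, st3, st4, st6}

States satisfying ¬t: {st0, st2, st4}.
States satisfying ¬r: {st0, st1, st2, st3, st4, st6}.
States satisfying A[¬t U ¬r]: {st0, st1, st2, st3, st4, st6}.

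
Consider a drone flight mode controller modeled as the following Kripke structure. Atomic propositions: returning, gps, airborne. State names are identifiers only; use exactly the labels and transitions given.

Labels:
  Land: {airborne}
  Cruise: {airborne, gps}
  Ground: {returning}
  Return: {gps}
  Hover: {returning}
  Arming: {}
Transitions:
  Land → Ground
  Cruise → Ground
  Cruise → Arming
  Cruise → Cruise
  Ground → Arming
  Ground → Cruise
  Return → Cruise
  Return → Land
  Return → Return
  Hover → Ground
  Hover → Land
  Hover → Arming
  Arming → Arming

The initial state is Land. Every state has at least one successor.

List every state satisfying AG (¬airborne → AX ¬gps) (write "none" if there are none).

{Arming}

States satisfying ¬airborne → AX ¬gps: {Land, Cruise, Hover, Arming}.
States satisfying AG (¬airborne → AX ¬gps): {Arming}.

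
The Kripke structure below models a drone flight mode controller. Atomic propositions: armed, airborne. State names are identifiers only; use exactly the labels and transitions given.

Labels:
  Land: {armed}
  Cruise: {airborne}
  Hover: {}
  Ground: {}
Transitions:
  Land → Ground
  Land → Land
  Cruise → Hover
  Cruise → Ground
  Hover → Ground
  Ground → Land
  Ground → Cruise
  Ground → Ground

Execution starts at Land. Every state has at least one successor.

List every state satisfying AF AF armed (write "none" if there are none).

States satisfying AF armed: {Land}.
States satisfying AF AF armed: {Land}.

{Land}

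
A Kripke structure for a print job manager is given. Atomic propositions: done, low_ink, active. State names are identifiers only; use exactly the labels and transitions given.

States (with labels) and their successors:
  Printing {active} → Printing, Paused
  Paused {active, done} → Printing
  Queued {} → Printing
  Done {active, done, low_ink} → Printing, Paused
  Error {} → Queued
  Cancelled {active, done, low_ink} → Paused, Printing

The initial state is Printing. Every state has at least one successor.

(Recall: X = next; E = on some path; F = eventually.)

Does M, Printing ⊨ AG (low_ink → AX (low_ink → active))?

States satisfying low_ink → AX (low_ink → active): {Printing, Paused, Queued, Done, Error, Cancelled}.
States satisfying AG (low_ink → AX (low_ink → active)): {Printing, Paused, Queued, Done, Error, Cancelled}.
Every state reachable from Printing satisfies low_ink → AX (low_ink → active).
Printing ∈ Sat(AG (low_ink → AX (low_ink → active))).

Yes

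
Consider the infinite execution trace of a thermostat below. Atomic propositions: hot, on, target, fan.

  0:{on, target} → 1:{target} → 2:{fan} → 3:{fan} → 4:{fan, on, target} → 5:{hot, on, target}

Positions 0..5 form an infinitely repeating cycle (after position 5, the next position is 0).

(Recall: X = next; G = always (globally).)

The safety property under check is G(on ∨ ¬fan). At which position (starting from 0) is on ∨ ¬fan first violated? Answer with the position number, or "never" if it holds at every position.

Check on ∨ ¬fan at each position in order: 0 ✓, 1 ✓.
At position 2 the labels are {fan}, so on ∨ ¬fan is false there. This is the first violation.

2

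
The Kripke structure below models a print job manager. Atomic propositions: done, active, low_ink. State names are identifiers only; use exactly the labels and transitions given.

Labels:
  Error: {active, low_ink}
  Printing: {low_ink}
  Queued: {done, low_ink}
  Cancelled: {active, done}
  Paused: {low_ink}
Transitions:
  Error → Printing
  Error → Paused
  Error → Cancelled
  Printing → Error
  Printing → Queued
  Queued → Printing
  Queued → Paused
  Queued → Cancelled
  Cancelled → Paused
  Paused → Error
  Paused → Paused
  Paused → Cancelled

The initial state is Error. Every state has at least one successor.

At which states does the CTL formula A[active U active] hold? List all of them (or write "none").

{Error, Cancelled}

States satisfying active: {Error, Cancelled}.
States satisfying A[active U active]: {Error, Cancelled}.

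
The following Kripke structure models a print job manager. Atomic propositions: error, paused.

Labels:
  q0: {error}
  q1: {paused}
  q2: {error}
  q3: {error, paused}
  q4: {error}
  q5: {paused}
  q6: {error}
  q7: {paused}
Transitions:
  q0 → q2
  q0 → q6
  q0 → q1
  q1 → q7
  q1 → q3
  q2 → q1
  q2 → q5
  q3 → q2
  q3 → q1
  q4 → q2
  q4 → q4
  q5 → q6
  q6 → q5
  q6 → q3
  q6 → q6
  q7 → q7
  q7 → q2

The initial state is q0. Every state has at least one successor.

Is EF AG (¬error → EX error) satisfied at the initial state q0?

Satisfied

States satisfying AG (¬error → EX error): {q0, q1, q2, q3, q4, q5, q6, q7}.
States satisfying EF AG (¬error → EX error): {q0, q1, q2, q3, q4, q5, q6, q7}.
Some path from q0 reaches a state where AG (¬error → EX error) holds.
q0 ∈ Sat(EF AG (¬error → EX error)).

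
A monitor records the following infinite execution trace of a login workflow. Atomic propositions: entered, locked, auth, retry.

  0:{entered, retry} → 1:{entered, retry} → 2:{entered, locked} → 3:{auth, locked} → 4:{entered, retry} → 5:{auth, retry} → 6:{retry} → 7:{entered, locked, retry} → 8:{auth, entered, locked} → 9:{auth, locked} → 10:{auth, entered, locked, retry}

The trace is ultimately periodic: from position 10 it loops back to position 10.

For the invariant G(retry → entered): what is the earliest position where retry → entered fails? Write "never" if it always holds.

5

Check retry → entered at each position in order: 0 ✓, 1 ✓, 2 ✓, 3 ✓, 4 ✓.
At position 5 the labels are {auth, retry}, so retry → entered is false there. This is the first violation.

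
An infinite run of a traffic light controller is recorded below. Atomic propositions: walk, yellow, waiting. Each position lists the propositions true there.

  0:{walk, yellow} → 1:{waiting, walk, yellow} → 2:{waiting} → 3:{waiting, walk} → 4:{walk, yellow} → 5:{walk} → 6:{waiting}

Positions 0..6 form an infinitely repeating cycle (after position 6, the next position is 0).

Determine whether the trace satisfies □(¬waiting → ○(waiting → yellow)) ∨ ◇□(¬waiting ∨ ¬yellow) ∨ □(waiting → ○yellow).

waiting → ○yellow must hold at every position from 0 onward. It fails at position 1, so □(waiting → ○yellow) is false.
Positions where waiting holds: 1, 2, 3, 6.
Check ○yellow at each: 1→fails, 2→fails, 3→ok, 6→ok.
At position 0: □(¬waiting → ○(waiting → yellow)) ∨ ◇□(¬waiting ∨ ¬yellow) is false; □(waiting → ○yellow) is false; so □(¬waiting → ○(waiting → yellow)) ∨ ◇□(¬waiting ∨ ¬yellow) ∨ □(waiting → ○yellow) is false.

Violated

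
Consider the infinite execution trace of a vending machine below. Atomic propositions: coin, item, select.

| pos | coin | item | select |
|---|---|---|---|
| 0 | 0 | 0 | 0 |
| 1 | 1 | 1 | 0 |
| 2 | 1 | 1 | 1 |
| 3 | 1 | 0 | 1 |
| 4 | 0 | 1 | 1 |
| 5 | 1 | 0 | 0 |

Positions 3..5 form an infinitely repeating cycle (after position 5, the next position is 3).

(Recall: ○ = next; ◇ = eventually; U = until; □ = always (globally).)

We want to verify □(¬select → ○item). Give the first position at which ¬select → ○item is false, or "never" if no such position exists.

Check ¬select → ○item at each position in order: 0 ✓, 1 ✓, 2 ✓, 3 ✓, 4 ✓.
At position 5 the labels are {coin} and the next position 3 has {coin, select}, so ¬select → ○item is false there. This is the first violation.

5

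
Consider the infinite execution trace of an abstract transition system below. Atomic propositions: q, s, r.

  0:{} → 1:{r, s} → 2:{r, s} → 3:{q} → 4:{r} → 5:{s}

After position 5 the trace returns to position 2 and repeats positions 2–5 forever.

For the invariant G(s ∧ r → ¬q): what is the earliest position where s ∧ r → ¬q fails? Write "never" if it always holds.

s ∧ r → ¬q holds at every position 0..5, and those are all the positions the trace ever visits, so the invariant G(s ∧ r → ¬q) is never violated.

never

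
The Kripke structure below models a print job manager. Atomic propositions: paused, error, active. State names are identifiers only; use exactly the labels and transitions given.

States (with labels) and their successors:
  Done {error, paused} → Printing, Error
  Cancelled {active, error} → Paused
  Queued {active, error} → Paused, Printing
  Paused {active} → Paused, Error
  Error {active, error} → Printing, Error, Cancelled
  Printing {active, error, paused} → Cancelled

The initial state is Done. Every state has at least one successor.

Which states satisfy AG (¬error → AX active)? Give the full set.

{Done, Cancelled, Queued, Paused, Error, Printing}

States satisfying ¬error → AX active: {Done, Cancelled, Queued, Paused, Error, Printing}.
States satisfying AG (¬error → AX active): {Done, Cancelled, Queued, Paused, Error, Printing}.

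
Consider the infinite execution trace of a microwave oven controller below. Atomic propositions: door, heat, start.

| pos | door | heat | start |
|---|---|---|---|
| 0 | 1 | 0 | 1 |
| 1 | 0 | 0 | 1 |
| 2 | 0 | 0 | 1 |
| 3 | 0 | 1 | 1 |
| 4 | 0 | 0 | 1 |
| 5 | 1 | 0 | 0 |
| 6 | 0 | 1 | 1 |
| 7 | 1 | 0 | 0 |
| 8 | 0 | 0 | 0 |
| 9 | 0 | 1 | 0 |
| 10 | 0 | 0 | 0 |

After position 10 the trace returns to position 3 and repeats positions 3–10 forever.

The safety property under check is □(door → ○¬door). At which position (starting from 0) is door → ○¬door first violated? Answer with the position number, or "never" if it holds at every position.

door → ○¬door holds at every position 0..10, and those are all the positions the trace ever visits, so the invariant □(door → ○¬door) is never violated.

never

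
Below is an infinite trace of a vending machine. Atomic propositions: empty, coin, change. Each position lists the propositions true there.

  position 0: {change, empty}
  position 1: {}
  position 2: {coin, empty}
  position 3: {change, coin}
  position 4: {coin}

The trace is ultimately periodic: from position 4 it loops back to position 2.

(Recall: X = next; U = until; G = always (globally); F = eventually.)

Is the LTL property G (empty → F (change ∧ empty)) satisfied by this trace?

empty → F (change ∧ empty) must hold at every position from 0 onward. It fails at position 2, so G (empty → F (change ∧ empty)) is false.
Positions where empty holds: 0, 2.
Check F (change ∧ empty) at each: 0→ok, 2→fails.

Does not hold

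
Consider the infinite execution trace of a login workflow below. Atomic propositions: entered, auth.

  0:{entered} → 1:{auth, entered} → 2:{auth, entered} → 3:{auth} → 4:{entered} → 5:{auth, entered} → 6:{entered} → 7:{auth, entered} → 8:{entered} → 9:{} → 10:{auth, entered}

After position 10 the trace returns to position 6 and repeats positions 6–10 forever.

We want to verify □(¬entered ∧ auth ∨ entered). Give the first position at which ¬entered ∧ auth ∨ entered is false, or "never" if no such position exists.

9

Check ¬entered ∧ auth ∨ entered at each position in order: 0 ✓, 1 ✓, 2 ✓, 3 ✓, 4 ✓, 5 ✓, 6 ✓, 7 ✓, 8 ✓.
At position 9 the labels are {}, so ¬entered ∧ auth ∨ entered is false there. This is the first violation.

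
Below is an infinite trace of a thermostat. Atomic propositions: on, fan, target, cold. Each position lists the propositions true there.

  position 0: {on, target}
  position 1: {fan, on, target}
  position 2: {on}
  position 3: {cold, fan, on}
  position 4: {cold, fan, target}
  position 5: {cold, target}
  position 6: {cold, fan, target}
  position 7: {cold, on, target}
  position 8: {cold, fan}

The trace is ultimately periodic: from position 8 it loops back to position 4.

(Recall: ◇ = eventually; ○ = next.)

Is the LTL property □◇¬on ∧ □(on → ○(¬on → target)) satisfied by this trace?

◇¬on holds at every position 0..8, and those are all positions ever visited, so □◇¬on holds.
on → ○(¬on → target) must hold at every position from 0 onward. It fails at position 7, so □(on → ○(¬on → target)) is false.
Positions where on holds: 0, 1, 2, 3, 7.
Check ○(¬on → target) at each: 0→ok, 1→ok, 2→ok, 3→ok, 7→fails.
At position 0: □◇¬on is true; □(on → ○(¬on → target)) is false; so □◇¬on ∧ □(on → ○(¬on → target)) is false.

Violated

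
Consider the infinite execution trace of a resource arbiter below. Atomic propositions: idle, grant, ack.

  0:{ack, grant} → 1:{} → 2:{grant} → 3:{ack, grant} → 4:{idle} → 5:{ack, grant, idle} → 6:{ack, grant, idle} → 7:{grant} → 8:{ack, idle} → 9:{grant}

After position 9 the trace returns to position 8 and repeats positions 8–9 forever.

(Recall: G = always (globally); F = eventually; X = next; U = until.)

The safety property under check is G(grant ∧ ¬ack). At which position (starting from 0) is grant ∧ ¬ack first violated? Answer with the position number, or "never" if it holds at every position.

0

At position 0 the labels are {ack, grant}, so grant ∧ ¬ack is false there. This is the first violation.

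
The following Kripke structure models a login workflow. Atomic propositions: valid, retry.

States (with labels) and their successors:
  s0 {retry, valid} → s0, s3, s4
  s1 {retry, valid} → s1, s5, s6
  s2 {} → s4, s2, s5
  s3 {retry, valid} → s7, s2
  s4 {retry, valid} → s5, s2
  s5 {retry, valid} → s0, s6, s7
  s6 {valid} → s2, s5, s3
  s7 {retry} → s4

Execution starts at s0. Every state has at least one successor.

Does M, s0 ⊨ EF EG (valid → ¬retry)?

Holds

States satisfying EG (valid → ¬retry): {s2, s6}.
States satisfying EF EG (valid → ¬retry): {s0, s1, s2, s3, s4, s5, s6, s7}.
Some path from s0 reaches a state where EG (valid → ¬retry) holds.
s0 ∈ Sat(EF EG (valid → ¬retry)).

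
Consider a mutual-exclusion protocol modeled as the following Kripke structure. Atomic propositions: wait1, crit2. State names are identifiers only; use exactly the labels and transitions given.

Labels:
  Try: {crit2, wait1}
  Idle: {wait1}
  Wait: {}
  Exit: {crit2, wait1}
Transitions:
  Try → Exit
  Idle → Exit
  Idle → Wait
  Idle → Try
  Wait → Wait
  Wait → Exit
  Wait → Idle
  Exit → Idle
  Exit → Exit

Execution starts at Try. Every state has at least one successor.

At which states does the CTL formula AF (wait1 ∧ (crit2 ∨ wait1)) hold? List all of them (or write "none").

{Try, Idle, Exit}

States satisfying wait1 ∧ (crit2 ∨ wait1): {Try, Idle, Exit}.
States satisfying AF (wait1 ∧ (crit2 ∨ wait1)): {Try, Idle, Exit}.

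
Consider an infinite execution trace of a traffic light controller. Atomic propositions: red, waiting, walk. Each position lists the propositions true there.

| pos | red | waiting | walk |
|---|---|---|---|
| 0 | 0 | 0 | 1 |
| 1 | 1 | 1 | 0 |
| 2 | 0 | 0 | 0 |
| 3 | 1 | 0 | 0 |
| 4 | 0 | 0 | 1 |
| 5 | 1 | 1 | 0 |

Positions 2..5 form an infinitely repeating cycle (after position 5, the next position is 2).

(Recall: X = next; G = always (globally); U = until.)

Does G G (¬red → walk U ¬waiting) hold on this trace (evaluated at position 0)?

Yes

G (¬red → walk U ¬waiting) holds at every position 0..5, and those are all positions ever visited, so G G (¬red → walk U ¬waiting) holds.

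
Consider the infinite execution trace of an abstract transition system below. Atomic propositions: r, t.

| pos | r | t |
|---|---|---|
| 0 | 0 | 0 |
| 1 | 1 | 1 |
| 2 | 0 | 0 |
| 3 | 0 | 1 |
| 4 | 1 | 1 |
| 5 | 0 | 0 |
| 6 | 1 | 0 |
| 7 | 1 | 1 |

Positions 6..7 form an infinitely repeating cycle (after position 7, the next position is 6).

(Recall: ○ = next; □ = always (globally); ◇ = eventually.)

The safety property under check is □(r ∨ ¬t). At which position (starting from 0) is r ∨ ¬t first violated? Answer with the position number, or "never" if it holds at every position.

3

Check r ∨ ¬t at each position in order: 0 ✓, 1 ✓, 2 ✓.
At position 3 the labels are {t}, so r ∨ ¬t is false there. This is the first violation.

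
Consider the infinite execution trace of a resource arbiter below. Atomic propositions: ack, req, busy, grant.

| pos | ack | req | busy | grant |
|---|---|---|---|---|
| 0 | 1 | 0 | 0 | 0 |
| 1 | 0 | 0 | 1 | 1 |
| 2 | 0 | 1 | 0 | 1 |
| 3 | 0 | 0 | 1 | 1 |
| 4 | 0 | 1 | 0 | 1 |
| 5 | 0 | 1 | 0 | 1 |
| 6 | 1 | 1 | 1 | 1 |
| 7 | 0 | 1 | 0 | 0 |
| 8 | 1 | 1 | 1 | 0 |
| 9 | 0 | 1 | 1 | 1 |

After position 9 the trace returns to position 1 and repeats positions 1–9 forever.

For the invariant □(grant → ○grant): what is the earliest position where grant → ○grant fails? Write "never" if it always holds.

Check grant → ○grant at each position in order: 0 ✓, 1 ✓, 2 ✓, 3 ✓, 4 ✓, 5 ✓.
At position 6 the labels are {ack, busy, grant, req} and the next position 7 has {req}, so grant → ○grant is false there. This is the first violation.

6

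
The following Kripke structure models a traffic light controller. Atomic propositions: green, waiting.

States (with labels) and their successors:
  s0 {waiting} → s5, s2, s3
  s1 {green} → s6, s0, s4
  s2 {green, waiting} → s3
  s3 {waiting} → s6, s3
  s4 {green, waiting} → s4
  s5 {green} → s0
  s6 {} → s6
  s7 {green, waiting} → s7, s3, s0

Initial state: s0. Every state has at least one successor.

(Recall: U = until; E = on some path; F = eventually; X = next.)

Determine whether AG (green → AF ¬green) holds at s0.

States satisfying green → AF ¬green: {s0, s2, s3, s5, s6}.
States satisfying AG (green → AF ¬green): {s0, s2, s3, s5, s6}.
Every state reachable from s0 satisfies green → AF ¬green.
s0 ∈ Sat(AG (green → AF ¬green)).

Satisfied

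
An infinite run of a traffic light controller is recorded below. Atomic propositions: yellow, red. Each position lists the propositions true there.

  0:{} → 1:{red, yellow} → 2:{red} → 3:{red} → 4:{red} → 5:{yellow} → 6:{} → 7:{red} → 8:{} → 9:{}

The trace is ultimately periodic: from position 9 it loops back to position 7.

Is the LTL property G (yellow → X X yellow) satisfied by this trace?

yellow → X X yellow must hold at every position from 0 onward. It fails at position 1, so G (yellow → X X yellow) is false.
Positions where yellow holds: 1, 5.
Check X X yellow at each: 1→fails, 5→fails.

Violated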